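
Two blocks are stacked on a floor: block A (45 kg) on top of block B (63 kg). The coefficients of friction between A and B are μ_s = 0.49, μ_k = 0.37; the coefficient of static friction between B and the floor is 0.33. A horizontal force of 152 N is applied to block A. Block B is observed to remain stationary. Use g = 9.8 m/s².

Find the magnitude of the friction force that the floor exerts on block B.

Between the blocks, N₁ = m_A g = 441 N.
So the A–B interface can sustain at most μ_s N₁ = 216.1 N of static friction.
Since P = 152 N ≤ 216.1 N, A does not slip on B; friction on A equals P = 152 N.
By Newton's third law B feels 152 N forward from A. With B stationary, the floor's static friction on B balances it: f₂ = 152 N (well within μ_s(m_A+m_B)g = 349.3 N).

f ≈ 152 N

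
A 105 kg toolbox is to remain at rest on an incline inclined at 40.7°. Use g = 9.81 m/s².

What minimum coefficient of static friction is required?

μ_s,min ≈ 0.86

At the slip threshold m g sin θ = μ_s m g cos θ, so μ_s,min = tan θ.
μ_s,min = tan 40.7° = 0.86.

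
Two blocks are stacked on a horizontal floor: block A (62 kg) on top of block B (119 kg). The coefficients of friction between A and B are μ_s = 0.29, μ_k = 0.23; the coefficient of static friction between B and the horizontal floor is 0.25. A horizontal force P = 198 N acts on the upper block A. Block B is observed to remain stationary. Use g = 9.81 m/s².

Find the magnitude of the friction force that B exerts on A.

Between the blocks, N₁ = m_A g = 608.2 N.
So the A–B interface can sustain at most μ_s N₁ = 176.4 N of static friction.
P = 198 N exceeds that limit, so A slips over B and the interface friction becomes kinetic: f₁ = μ_k N₁ = 0.23×608.2 = 140 N.
B experiences an equal 140 N forward from A (third law). B is in equilibrium, so the floor supplies f₂ = 140 N of static friction (limit μ_s(m_A+m_B)g = 443.9 N, not exceeded).

f ≈ 140 N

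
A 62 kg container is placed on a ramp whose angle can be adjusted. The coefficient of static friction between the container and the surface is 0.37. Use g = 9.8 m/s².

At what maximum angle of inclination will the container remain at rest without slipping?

θ_max ≈ 20.3°

At the slip threshold, m g sin θ = μ_s · m g cos θ, so tan θ = μ_s.
θ_max = arctan(0.37) = 20.3°.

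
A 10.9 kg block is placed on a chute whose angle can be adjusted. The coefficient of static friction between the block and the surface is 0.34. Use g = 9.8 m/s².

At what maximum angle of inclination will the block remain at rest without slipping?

At the slip threshold, m g sin θ = μ_s · m g cos θ, so tan θ = μ_s.
θ_max = arctan(0.34) = 18.8°.

θ_max ≈ 18.8°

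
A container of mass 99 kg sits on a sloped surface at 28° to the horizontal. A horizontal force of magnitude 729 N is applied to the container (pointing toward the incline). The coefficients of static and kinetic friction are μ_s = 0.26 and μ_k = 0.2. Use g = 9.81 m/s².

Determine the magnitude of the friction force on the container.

f ≈ 188 N (down the incline)

Resolve perpendicular to the incline: N = m g cos θ + P sin θ = 99×9.81×cos 28° + 729×sin 28° = 1200 N.
Parallel to the incline: P cos θ − m g sin θ = 643.7 − 455.9 = 187.7 N; the friction needed to balance this is 187.7 N acting down the slope.
The limit of static friction is μ_s N = 311.9 N.
Since 187.7 N is within the 311.9 N limit, the container stays put and friction is exactly 188 N.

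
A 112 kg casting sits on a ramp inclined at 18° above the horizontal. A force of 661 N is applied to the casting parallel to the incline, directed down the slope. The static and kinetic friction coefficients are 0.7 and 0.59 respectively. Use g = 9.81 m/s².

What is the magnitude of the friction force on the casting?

The normal reaction is N = m g cos θ = 1045 N.
The friction needed for equilibrium is m g sin θ + P = 339.5 + 661 = 1001 N, measured positive up-slope.
The static-friction ceiling is μ_s N = 0.7 × 1045 = 731.5 N.
Since |1001| > 731.5 N, static friction cannot hold it; the casting slides down the incline and kinetic friction applies: f = μ_k N = 0.59 × 1045 = 617 N.

f ≈ 617 N (up the incline)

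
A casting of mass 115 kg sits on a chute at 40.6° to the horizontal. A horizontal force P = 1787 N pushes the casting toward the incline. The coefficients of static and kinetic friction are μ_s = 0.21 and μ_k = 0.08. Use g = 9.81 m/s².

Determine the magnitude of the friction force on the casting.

f ≈ 162 N (down the incline)

Normal direction: N = m g cos θ + P sin θ = 2020 N.
Along the incline, the net driving force (taking up-slope positive) is P cos θ − m g sin θ = 1357 − 734.2 = 622.6 N, so equilibrium requires friction f = -622.6 N (down-slope).
Maximum static friction: μ_s N = 0.21 × 2020 = 424.1 N.
The required 622.6 N exceeds the static limit, so the casting slides up-slope and f = μ_k N = 0.08×2020 = 162 N.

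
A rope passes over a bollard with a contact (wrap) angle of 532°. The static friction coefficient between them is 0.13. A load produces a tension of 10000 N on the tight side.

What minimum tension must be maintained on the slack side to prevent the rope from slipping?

Capstan equation at impending slip: T_tight/T_slack = e^{μβ}.
β = 532° = 9.285 rad; e^{μβ} = e^{0.13×9.285} = 3.344.
T_slack = T_tight / e^{μβ} = 10000 / 3.344 = 2990 N.

T_min ≈ 2990 N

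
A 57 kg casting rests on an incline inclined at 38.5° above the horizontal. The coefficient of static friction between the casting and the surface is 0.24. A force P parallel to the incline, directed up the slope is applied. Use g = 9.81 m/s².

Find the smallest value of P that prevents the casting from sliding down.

P_min ≈ 243 N

The casting tends to slide down (tan θ > μ_s), so at the point of impending slip friction acts up-slope at its limit: f = μ_s N.
P is parallel to the surface, so N = m g cos θ = 438 N.
Along the incline: P + μ_s N = m g sin θ, so P = 348 − 0.24×438 = 243 N.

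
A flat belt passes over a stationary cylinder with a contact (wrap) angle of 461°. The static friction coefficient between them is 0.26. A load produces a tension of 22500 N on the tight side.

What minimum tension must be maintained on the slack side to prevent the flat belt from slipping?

Capstan equation at impending slip: T_tight/T_slack = e^{μβ}.
β = 461° = 8.046 rad; e^{μβ} = e^{0.26×8.046} = 8.101.
T_slack = T_tight / e^{μβ} = 22500 / 8.101 = 2780 N.

T_min ≈ 2780 N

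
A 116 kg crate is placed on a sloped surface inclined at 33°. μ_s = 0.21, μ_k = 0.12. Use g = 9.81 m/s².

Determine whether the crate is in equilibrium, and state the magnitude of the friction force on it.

N = m g cos θ = 954 N.
Down-slope weight component: m g sin θ = 620 N.
μ_s N = 200 N.
620 > 200 N, so it slides; kinetic friction f = μ_k N = 0.12×954 = 115 N.

f ≈ 115 N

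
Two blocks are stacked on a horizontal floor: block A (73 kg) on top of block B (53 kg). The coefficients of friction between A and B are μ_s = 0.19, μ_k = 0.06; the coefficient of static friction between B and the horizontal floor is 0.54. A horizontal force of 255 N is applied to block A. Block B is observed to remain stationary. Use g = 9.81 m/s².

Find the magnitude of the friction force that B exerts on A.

The normal force B exerts on A is simply A's weight, N₁ = 716.1 N.
Maximum static friction on A from B: μ_s N₁ = 0.19×716.1 = 136.1 N.
P = 255 N exceeds that limit, so A slips over B and the interface friction becomes kinetic: f₁ = μ_k N₁ = 0.06×716.1 = 43 N.
B experiences an equal 43 N forward from A (third law). B is in equilibrium, so the floor supplies f₂ = 43 N of static friction (limit μ_s(m_A+m_B)g = 667.5 N, not exceeded).

f ≈ 43 N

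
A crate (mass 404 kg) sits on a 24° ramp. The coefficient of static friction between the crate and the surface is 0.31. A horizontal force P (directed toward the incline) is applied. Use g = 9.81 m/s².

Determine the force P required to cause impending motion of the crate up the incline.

At impending motion up the slope, friction acts down-slope at its limit: f = μ_s N.
Perpendicular to the incline: N = m g cos θ + P sin θ.
Along the incline: P cos θ = m g sin θ + μ_s N = m g sin θ + μ_s (m g cos θ + P sin θ).
Solving, P (cos θ − μ_s sin θ) = m g (sin θ + μ_s cos θ), so P = 404×9.81×(sin 24° + 0.31 cos 24°)/(cos 24° − 0.31 sin 24°) = 3960×0.6899/0.7875 = 3470 N.

P ≈ 3470 N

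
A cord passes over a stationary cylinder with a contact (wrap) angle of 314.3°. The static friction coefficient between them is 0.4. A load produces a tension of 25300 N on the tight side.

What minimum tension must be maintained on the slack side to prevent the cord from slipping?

Capstan equation at impending slip: T_tight/T_slack = e^{μβ}.
β = 314.3° = 5.486 rad; e^{μβ} = e^{0.4×5.486} = 8.973.
T_slack = T_tight / e^{μβ} = 25300 / 8.973 = 2820 N.

T_min ≈ 2820 N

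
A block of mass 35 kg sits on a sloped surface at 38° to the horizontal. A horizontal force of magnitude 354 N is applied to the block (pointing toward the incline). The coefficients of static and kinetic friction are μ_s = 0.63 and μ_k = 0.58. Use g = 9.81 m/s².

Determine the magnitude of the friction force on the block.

Resolve perpendicular to the incline: N = m g cos θ + P sin θ = 35×9.81×cos 38° + 354×sin 38° = 488.5 N.
Parallel to the incline: P cos θ − m g sin θ = 279 − 211.4 = 67.57 N; the friction needed to balance this is 67.57 N acting down the slope.
The limit of static friction is μ_s N = 307.8 N.
Since 67.57 N is within the 307.8 N limit, the block stays put and friction is exactly 67.6 N.

f ≈ 67.6 N (down the incline)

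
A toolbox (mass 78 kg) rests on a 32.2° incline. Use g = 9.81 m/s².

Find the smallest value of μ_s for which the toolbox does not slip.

μ_s,min ≈ 0.63

At the slip threshold m g sin θ = μ_s m g cos θ, so μ_s,min = tan θ.
μ_s,min = tan 32.2° = 0.63.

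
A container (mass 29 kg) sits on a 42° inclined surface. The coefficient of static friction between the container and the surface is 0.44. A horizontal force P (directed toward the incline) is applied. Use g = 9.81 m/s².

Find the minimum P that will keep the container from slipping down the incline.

The container tends to slide down (tan θ > μ_s), so at the point of impending slip friction acts up-slope at its limit: f = μ_s N.
Perpendicular to the incline: N = m g cos θ + P sin θ.
Along the incline: P cos θ + μ_s N = m g sin θ, i.e. P cos θ + μ_s (m g cos θ + P sin θ) = m g sin θ.
Solving, P (cos θ + μ_s sin θ) = m g (sin θ − μ_s cos θ), so P = 284×0.3421/1.038 = 93.8 N.

P_min ≈ 93.8 N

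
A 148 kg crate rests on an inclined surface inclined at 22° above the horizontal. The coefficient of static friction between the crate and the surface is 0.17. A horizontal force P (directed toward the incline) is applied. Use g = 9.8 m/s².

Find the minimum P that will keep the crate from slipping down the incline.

The crate tends to slide down (tan θ > μ_s), so at the point of impending slip friction acts up-slope at its limit: f = μ_s N.
Perpendicular to the incline: N = m g cos θ + P sin θ.
Along the incline: P cos θ + μ_s N = m g sin θ, i.e. P cos θ + μ_s (m g cos θ + P sin θ) = m g sin θ.
Solving, P (cos θ + μ_s sin θ) = m g (sin θ − μ_s cos θ), so P = 1450×0.217/0.9909 = 318 N.

P_min ≈ 318 N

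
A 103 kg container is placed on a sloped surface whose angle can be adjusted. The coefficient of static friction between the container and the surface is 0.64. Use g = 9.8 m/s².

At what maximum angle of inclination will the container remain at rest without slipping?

At the slip threshold, m g sin θ = μ_s · m g cos θ, so tan θ = μ_s.
θ_max = arctan(0.64) = 32.6°.

θ_max ≈ 32.6°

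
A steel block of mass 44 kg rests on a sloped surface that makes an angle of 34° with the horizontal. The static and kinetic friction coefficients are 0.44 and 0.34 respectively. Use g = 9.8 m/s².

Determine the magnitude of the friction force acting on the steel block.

f ≈ 122 N (up the incline)

Perpendicular to the surface, N = m g cos θ = 44·9.8·cos 34° = 357.5 N.
Along the slope the weight component is m g sin θ = 241.1 N; friction must supply exactly this, acting up-slope.
Maximum static friction available: μ_s N = 0.44 × 357.5 = 157.3 N.
Since |241.1| > 157.3 N, static friction cannot hold it; the steel block slides down the incline and kinetic friction applies: f = μ_k N = 0.34 × 357.5 = 122 N.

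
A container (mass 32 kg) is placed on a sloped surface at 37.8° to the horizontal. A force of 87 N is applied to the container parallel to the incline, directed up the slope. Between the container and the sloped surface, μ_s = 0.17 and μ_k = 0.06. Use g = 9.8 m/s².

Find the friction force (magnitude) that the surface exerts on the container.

The normal reaction is N = m g cos θ = 247.8 N.
The friction needed for equilibrium is m g sin θ − P = 192.2 − 87 = 105.2 N, measured positive up-slope.
The static-friction ceiling is μ_s N = 0.17 × 247.8 = 42.12 N.
|105.2| exceeds 42.12 N, so the container slips down-slope; friction is kinetic, f = μ_k N = 0.06×247.8 = 14.9 N.

f ≈ 14.9 N (up the incline)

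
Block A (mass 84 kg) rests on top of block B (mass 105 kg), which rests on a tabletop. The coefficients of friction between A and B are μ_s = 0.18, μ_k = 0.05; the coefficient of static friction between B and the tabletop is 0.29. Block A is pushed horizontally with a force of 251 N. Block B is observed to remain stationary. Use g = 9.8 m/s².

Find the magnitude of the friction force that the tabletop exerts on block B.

Normal force at the A–B interface: N₁ = m_A g = 823.2 N.
So the A–B interface can sustain at most μ_s N₁ = 148.2 N of static friction.
Since P = 251 N > 148.2 N, A slides on B; the A–B friction is kinetic: f₁ = μ_k N₁ = 0.05×823.2 = 41.2 N.
B experiences an equal 41.2 N forward from A (third law). B is in equilibrium, so the floor supplies f₂ = 41.2 N of static friction (limit μ_s(m_A+m_B)g = 537.1 N, not exceeded).

f ≈ 41.2 N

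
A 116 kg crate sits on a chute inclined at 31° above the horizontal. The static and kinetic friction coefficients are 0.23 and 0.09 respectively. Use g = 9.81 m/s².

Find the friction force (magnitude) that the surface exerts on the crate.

f ≈ 87.8 N (up the incline)

Normal force: N = m g cos θ = 116 × 9.81 × cos 31° = 975.4 N.
Along the slope the weight component is m g sin θ = 586.1 N; friction must supply exactly this, acting up-slope.
The static-friction ceiling is μ_s N = 0.23 × 975.4 = 224.3 N.
|586.1| exceeds 224.3 N, so the crate slips down-slope; friction is kinetic, f = μ_k N = 0.09×975.4 = 87.8 N.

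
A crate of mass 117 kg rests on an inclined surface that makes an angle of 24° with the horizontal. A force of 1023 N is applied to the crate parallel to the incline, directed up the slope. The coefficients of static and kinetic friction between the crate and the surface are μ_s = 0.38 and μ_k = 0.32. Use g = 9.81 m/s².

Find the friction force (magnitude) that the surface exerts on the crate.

The normal reaction is N = m g cos θ = 1049 N.
For equilibrium along the incline the friction force must supply f = m g sin θ − P = 466.8 − 1023 = -556.2 N (positive meaning up-slope).
Maximum static friction available: μ_s N = 0.38 × 1049 = 398.4 N.
Since |-556.2| > 398.4 N, static friction cannot hold it; the crate slides up the incline and kinetic friction applies: f = μ_k N = 0.32 × 1049 = 336 N.

f ≈ 336 N (down the incline)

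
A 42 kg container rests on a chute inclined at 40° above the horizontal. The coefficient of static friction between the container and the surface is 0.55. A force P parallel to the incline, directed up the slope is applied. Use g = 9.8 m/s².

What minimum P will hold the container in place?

P_min ≈ 91.2 N

The container tends to slide down (tan θ > μ_s), so at the point of impending slip friction acts up-slope at its limit: f = μ_s N.
P is parallel to the surface, so N = m g cos θ = 315 N.
Along the incline: P + μ_s N = m g sin θ, so P = 265 − 0.55×315 = 91.2 N.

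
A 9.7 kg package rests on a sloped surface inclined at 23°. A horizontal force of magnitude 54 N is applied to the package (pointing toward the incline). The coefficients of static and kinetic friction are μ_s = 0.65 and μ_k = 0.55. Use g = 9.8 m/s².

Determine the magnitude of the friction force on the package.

The horizontal push has a component P sin θ into the surface, so N = m g cos θ + P sin θ = 87.5 + 21.1 = 108.6 N.
Along the incline, the net driving force (taking up-slope positive) is P cos θ − m g sin θ = 49.71 − 37.14 = 12.56 N, so equilibrium requires friction f = -12.56 N (down-slope).
The limit of static friction is μ_s N = 70.59 N.
|f_req| = 12.56 ≤ 70.59 N → the package is in equilibrium; friction equals the required value.

f ≈ 12.6 N (down the incline)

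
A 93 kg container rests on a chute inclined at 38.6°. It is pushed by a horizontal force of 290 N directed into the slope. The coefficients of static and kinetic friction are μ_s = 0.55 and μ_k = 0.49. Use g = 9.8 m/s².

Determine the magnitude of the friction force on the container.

f ≈ 342 N (up the incline)

Normal direction: N = m g cos θ + P sin θ = 893.2 N.
Parallel to the incline: P cos θ − m g sin θ = 226.6 − 568.6 = -342 N; the friction needed to balance this is 342 N acting up the slope.
The limit of static friction is μ_s N = 491.3 N.
Since 342 N is within the 491.3 N limit, the container stays put and friction is exactly 342 N.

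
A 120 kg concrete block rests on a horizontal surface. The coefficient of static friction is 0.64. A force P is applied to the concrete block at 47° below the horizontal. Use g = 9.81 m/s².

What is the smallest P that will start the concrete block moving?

N = m g + P sin α (the push presses the concrete block into the horizontal surface).
At impending slip, P cos α = μ_s N = μ_s (m g + P sin α).
Solving: P (cos α − μ_s sin α) = μ_s m g → P = 0.64×1180/(cos 47° − 0.64 sin 47°) = 753/0.2139 = 3520 N.

P ≈ 3520 N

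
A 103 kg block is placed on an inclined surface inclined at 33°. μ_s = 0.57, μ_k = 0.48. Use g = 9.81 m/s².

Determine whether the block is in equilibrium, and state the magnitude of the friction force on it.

N = m g cos θ = 847 N.
Down-slope weight component: m g sin θ = 550 N.
μ_s N = 483 N.
550 > 483 N, so it slides; kinetic friction f = μ_k N = 0.48×847 = 407 N.

f ≈ 407 N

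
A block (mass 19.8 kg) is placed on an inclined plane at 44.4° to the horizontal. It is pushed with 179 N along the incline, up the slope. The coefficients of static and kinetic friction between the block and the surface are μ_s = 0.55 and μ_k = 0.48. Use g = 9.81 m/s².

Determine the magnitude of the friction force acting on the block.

f ≈ 43.1 N (down the incline)

The normal reaction is N = m g cos θ = 138.8 N.
The friction needed for equilibrium is m g sin θ − P = 135.9 − 179 = -43.1 N, measured positive up-slope.
The static-friction ceiling is μ_s N = 0.55 × 138.8 = 76.33 N.
Since |-43.1| ≤ 76.33 N, the block remains in static equilibrium and friction takes exactly the required value.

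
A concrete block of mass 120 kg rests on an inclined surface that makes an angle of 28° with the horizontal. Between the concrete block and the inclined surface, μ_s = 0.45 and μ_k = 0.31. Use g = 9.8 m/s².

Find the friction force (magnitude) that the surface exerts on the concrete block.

Normal force: N = m g cos θ = 120 × 9.8 × cos 28° = 1038 N.
For equilibrium along the incline, friction must balance the weight component: f = m g sin θ = 552.1 N up the slope.
Maximum static friction available: μ_s N = 0.45 × 1038 = 467.3 N.
Since |552.1| > 467.3 N, static friction cannot hold it; the concrete block slides down the incline and kinetic friction applies: f = μ_k N = 0.31 × 1038 = 322 N.

f ≈ 322 N (up the incline)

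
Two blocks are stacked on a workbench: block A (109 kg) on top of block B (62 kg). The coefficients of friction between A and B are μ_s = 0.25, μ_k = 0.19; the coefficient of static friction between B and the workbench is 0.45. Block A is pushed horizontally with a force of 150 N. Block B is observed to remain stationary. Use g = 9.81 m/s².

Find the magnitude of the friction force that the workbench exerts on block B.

The normal force B exerts on A is simply A's weight, N₁ = 1069 N.
Maximum static friction on A from B: μ_s N₁ = 0.25×1069 = 267.3 N.
P = 150 N is within that limit, so A and B move together (both at rest); the A–B friction is simply f₁ = P = 150 N.
By Newton's third law B feels 150 N forward from A. With B stationary, the floor's static friction on B balances it: f₂ = 150 N (well within μ_s(m_A+m_B)g = 754.9 N).

f ≈ 150 N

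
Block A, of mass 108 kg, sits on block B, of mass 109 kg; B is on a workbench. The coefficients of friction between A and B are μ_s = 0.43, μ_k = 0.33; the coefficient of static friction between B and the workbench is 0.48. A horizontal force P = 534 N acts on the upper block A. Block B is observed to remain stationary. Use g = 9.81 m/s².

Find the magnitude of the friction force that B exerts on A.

f ≈ 350 N

Normal force at the A–B interface: N₁ = m_A g = 1059 N.
Maximum static friction on A from B: μ_s N₁ = 0.43×1059 = 455.6 N.
P = 534 N exceeds that limit, so A slips over B and the interface friction becomes kinetic: f₁ = μ_k N₁ = 0.33×1059 = 350 N.
By Newton's third law B feels 350 N forward from A. With B stationary, the floor's static friction on B balances it: f₂ = 350 N (well within μ_s(m_A+m_B)g = 1022 N).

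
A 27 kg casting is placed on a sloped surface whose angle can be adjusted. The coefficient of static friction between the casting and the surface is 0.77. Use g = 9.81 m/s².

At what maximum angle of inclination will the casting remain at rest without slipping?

θ_max ≈ 37.6°

At the slip threshold, m g sin θ = μ_s · m g cos θ, so tan θ = μ_s.
θ_max = arctan(0.77) = 37.6°.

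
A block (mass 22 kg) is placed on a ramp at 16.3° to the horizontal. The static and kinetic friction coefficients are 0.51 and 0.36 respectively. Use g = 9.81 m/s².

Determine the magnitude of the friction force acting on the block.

Perpendicular to the surface, N = m g cos θ = 22·9.81·cos 16.3° = 207.1 N.
For equilibrium along the incline, friction must balance the weight component: f = m g sin θ = 60.57 N up the slope.
Static friction can supply at most μ_s N = 105.6 N.
Since |60.57| ≤ 105.6 N, no slip — friction simply equals what equilibrium demands.

f ≈ 60.6 N (up the incline)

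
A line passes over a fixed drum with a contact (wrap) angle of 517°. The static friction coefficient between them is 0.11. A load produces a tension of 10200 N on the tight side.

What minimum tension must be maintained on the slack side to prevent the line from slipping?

T_min ≈ 3780 N

Capstan equation at impending slip: T_tight/T_slack = e^{μβ}.
β = 517° = 9.023 rad; e^{μβ} = e^{0.11×9.023} = 2.698.
T_slack = T_tight / e^{μβ} = 10200 / 2.698 = 3780 N.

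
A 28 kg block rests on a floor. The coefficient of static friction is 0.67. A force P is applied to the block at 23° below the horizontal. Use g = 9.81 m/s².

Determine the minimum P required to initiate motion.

P ≈ 279 N

N = m g + P sin α (the push presses the block into the floor).
At impending slip, P cos α = μ_s N = μ_s (m g + P sin α).
Solving: P (cos α − μ_s sin α) = μ_s m g → P = 0.67×275/(cos 23° − 0.67 sin 23°) = 184/0.6587 = 279 N.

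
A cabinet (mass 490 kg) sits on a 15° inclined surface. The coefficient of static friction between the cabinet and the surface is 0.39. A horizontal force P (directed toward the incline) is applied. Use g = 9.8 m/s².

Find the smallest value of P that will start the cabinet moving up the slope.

P ≈ 3530 N

At impending motion up the slope, friction acts down-slope at its limit: f = μ_s N.
Perpendicular to the incline: N = m g cos θ + P sin θ.
Along the incline: P cos θ = m g sin θ + μ_s N = m g sin θ + μ_s (m g cos θ + P sin θ).
Solving, P (cos θ − μ_s sin θ) = m g (sin θ + μ_s cos θ), so P = 490×9.8×(sin 15° + 0.39 cos 15°)/(cos 15° − 0.39 sin 15°) = 4800×0.6355/0.865 = 3530 N.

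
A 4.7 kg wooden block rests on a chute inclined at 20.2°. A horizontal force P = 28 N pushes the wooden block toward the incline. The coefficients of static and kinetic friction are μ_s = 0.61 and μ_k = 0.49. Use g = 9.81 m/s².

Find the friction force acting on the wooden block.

f ≈ 10.4 N (down the incline)

The horizontal push has a component P sin θ into the surface, so N = m g cos θ + P sin θ = 43.27 + 9.668 = 52.94 N.
Parallel to the incline: P cos θ − m g sin θ = 26.28 − 15.92 = 10.36 N; the friction needed to balance this is 10.36 N acting down the slope.
The limit of static friction is μ_s N = 32.29 N.
|f_req| = 10.36 ≤ 32.29 N → the wooden block is in equilibrium; friction equals the required value.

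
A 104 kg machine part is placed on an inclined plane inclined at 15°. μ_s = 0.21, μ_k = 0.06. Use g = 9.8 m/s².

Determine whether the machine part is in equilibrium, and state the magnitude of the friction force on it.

N = m g cos θ = 984 N.
Down-slope weight component: m g sin θ = 264 N.
μ_s N = 207 N.
264 > 207 N, so it slides; kinetic friction f = μ_k N = 0.06×984 = 59.1 N.

f ≈ 59.1 N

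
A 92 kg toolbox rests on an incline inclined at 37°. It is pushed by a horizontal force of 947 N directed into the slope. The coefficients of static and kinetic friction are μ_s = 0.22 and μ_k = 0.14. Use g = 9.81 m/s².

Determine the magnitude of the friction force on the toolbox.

The horizontal push has a component P sin θ into the surface, so N = m g cos θ + P sin θ = 720.8 + 569.9 = 1291 N.
Along the incline, the net driving force (taking up-slope positive) is P cos θ − m g sin θ = 756.3 − 543.2 = 213.2 N, so equilibrium requires friction f = -213.2 N (down-slope).
The limit of static friction is μ_s N = 284 N.
|f_req| = 213.2 ≤ 284 N → the toolbox is in equilibrium; friction equals the required value.

f ≈ 213 N (down the incline)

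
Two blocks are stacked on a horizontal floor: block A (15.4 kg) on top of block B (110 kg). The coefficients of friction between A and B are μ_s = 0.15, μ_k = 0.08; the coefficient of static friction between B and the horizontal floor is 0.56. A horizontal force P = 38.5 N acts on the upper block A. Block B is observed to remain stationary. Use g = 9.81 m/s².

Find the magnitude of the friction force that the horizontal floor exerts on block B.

The normal force B exerts on A is simply A's weight, N₁ = 151.1 N.
So the A–B interface can sustain at most μ_s N₁ = 22.66 N of static friction.
Since P = 38.5 N > 22.66 N, A slides on B; the A–B friction is kinetic: f₁ = μ_k N₁ = 0.08×151.1 = 12.1 N.
By Newton's third law B feels 12.1 N forward from A. With B stationary, the floor's static friction on B balances it: f₂ = 12.1 N (well within μ_s(m_A+m_B)g = 688.9 N).

f ≈ 12.1 N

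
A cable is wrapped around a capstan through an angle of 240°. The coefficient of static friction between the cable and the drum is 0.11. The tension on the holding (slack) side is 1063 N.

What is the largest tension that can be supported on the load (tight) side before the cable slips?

T_max ≈ 1690 N

At impending slip the capstan equation gives T₂/T₁ = e^{μβ} with β in radians.
β = 240° × π/180 = 4.189 rad.
e^{μβ} = e^{0.11×4.189} = 1.585.
T₂ = T₁ · e^{μβ} = 1063 × 1.585 = 1690 N.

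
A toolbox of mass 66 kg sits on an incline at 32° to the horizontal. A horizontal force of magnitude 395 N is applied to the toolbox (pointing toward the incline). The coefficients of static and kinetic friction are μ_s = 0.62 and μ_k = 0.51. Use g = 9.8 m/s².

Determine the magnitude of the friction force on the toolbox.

Resolve perpendicular to the incline: N = m g cos θ + P sin θ = 66×9.8×cos 32° + 395×sin 32° = 757.8 N.
Parallel to the incline: P cos θ − m g sin θ = 335 − 342.8 = -7.773 N; the friction needed to balance this is 7.773 N acting up the slope.
Maximum static friction: μ_s N = 0.62 × 757.8 = 469.9 N.
Since 7.773 N is within the 469.9 N limit, the toolbox stays put and friction is exactly 7.77 N.

f ≈ 7.77 N (up the incline)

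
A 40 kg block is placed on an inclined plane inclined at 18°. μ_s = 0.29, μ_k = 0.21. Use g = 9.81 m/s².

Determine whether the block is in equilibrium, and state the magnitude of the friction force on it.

f ≈ 78.4 N

N = m g cos θ = 373 N.
Down-slope weight component: m g sin θ = 121 N.
μ_s N = 108 N.
121 > 108 N, so it slides; kinetic friction f = μ_k N = 0.21×373 = 78.4 N.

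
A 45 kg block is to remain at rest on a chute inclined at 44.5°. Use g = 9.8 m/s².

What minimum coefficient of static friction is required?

μ_s,min ≈ 0.983

At the slip threshold m g sin θ = μ_s m g cos θ, so μ_s,min = tan θ.
μ_s,min = tan 44.5° = 0.983.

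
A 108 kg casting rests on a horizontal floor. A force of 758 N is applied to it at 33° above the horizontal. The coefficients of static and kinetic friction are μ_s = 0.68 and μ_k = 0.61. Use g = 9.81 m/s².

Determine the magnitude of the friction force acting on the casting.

N = m g − P sin α = 1059 − 758×sin 33° = 646.6 N.
For equilibrium, f = P cos α = 758×cos 33° = 635.7 N.
The static-friction limit is μ_s N = 439.7 N.
635.7 > 439.7 N → the casting slides; f = μ_k N = 0.61×646.6 = 394 N.

f ≈ 394 N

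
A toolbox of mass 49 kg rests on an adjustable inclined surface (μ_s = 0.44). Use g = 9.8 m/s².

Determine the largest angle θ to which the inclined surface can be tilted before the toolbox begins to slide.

At the slip threshold, m g sin θ = μ_s · m g cos θ, so tan θ = μ_s.
θ_max = arctan(0.44) = 23.7°.

θ_max ≈ 23.7°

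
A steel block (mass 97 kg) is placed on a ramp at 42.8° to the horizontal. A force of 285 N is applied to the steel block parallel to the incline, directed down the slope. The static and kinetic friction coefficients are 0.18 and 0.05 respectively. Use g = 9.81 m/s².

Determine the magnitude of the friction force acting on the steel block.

Normal force: N = m g cos θ = 97 × 9.81 × cos 42.8° = 698.2 N.
Parallel to the incline, ΣF = 0 gives f = m g sin θ + P = 646.5 + 285 = 931.5 N (up-slope positive).
Maximum static friction available: μ_s N = 0.18 × 698.2 = 125.7 N.
|931.5| exceeds 125.7 N, so the steel block slips down-slope; friction is kinetic, f = μ_k N = 0.05×698.2 = 34.9 N.

f ≈ 34.9 N (up the incline)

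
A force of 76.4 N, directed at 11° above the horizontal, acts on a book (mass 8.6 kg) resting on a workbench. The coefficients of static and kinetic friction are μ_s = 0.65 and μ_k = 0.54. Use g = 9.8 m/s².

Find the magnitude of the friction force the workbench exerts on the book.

Vertical equilibrium gives N = m g − P sin α = 69.7 N.
The horizontal driving force is P cos α = 75 N, so equilibrium needs friction f = 75 N.
The static-friction limit is μ_s N = 45.31 N.
75 > 45.31 N → the book slides; f = μ_k N = 0.54×69.7 = 37.6 N.

f ≈ 37.6 N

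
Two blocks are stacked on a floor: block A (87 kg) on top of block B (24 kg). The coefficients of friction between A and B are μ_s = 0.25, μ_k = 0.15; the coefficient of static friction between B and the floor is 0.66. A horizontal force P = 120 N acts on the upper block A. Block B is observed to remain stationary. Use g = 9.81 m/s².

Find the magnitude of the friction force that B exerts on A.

Normal force at the A–B interface: N₁ = m_A g = 853.5 N.
Maximum static friction on A from B: μ_s N₁ = 0.25×853.5 = 213.4 N.
Since P = 120 N ≤ 213.4 N, A does not slip on B; friction on A equals P = 120 N.
By Newton's third law B feels 120 N forward from A. With B stationary, the floor's static friction on B balances it: f₂ = 120 N (well within μ_s(m_A+m_B)g = 718.7 N).

f ≈ 120 N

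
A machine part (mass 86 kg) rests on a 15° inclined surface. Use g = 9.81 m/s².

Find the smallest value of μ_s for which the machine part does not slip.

μ_s,min ≈ 0.268

At the slip threshold m g sin θ = μ_s m g cos θ, so μ_s,min = tan θ.
μ_s,min = tan 15° = 0.268.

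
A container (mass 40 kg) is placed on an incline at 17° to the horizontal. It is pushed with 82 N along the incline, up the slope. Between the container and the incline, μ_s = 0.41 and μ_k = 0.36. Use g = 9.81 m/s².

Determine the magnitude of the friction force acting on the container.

f ≈ 32.7 N (up the incline)

Normal force: N = m g cos θ = 40 × 9.81 × cos 17° = 375.3 N.
Parallel to the incline, ΣF = 0 gives f = m g sin θ − P = 114.7 − 82 = 32.73 N (up-slope positive).
Static friction can supply at most μ_s N = 153.9 N.
Since |32.73| ≤ 153.9 N, no slip — friction simply equals what equilibrium demands.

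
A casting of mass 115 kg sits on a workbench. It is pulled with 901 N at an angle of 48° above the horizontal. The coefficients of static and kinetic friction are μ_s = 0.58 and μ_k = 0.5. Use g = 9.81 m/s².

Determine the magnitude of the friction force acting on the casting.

N = m g − P sin α = 1128 − 901×sin 48° = 458.6 N.
The horizontal driving force is P cos α = 602.9 N, so equilibrium needs friction f = 602.9 N.
The static-friction limit is μ_s N = 266 N.
The required friction exceeds μ_s N, so the casting moves and f = μ_k N = 229 N.

f ≈ 229 N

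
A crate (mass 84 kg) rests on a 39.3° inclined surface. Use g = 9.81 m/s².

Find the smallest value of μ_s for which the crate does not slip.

At the slip threshold m g sin θ = μ_s m g cos θ, so μ_s,min = tan θ.
μ_s,min = tan 39.3° = 0.818.

μ_s,min ≈ 0.818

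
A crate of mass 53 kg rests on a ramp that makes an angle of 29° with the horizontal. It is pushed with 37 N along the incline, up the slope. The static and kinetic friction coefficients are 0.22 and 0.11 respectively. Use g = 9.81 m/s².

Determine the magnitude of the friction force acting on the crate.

The normal reaction is N = m g cos θ = 454.7 N.
For equilibrium along the incline the friction force must supply f = m g sin θ − P = 252.1 − 37 = 215.1 N (positive meaning up-slope).
Maximum static friction available: μ_s N = 0.22 × 454.7 = 100 N.
|215.1| exceeds 100 N, so the crate slips down-slope; friction is kinetic, f = μ_k N = 0.11×454.7 = 50 N.

f ≈ 50 N (up the incline)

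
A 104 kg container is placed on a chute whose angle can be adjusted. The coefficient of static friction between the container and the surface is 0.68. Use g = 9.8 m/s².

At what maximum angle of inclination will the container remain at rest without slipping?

At the slip threshold, m g sin θ = μ_s · m g cos θ, so tan θ = μ_s.
θ_max = arctan(0.68) = 34.2°.

θ_max ≈ 34.2°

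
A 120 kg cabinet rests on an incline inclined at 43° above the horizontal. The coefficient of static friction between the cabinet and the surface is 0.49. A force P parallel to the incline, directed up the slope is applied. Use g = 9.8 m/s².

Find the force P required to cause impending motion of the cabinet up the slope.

P ≈ 1220 N

At impending motion up the slope, friction acts down-slope at its limit: f = μ_s N.
P is parallel to the surface, so N = m g cos θ = 860 N.
Along the incline: P = m g sin θ + μ_s N = 802 + 0.49×860 = 1220 N.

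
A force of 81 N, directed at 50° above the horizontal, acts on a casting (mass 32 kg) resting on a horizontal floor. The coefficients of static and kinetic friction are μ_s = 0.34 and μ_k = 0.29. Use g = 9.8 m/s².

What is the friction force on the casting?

f ≈ 52.1 N

Vertical equilibrium gives N = m g − P sin α = 251.6 N.
Horizontally, friction must balance P cos α = 52.07 N.
The static-friction limit is μ_s N = 85.53 N.
Since 52.07 N does not exceed the limit, the casting stays at rest and f = 52.1 N.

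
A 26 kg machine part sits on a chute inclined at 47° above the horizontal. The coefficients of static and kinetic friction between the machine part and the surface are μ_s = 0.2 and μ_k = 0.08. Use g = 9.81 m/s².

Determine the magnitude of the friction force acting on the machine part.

f ≈ 13.9 N (up the incline)

Normal force: N = m g cos θ = 26 × 9.81 × cos 47° = 174 N.
Along the slope the weight component is m g sin θ = 186.5 N; friction must supply exactly this, acting up-slope.
Static friction can supply at most μ_s N = 34.79 N.
|186.5| exceeds 34.79 N, so the machine part slips down-slope; friction is kinetic, f = μ_k N = 0.08×174 = 13.9 N.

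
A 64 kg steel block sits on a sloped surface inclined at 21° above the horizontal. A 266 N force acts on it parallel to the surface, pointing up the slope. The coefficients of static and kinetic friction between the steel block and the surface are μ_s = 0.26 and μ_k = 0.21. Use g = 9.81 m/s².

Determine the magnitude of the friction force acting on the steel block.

Perpendicular to the surface, N = m g cos θ = 64·9.81·cos 21° = 586.1 N.
Parallel to the incline, ΣF = 0 gives f = m g sin θ − P = 225 − 266 = -41 N (up-slope positive).
Static friction can supply at most μ_s N = 152.4 N.
Since |-41| ≤ 152.4 N, the steel block remains in static equilibrium and friction takes exactly the required value.

f ≈ 41 N (down the incline)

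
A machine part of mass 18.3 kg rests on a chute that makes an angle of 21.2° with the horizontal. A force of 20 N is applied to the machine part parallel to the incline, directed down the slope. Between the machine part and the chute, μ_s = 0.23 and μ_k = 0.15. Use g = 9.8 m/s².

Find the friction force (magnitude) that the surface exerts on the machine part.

Normal force: N = m g cos θ = 18.3 × 9.8 × cos 21.2° = 167.2 N.
For equilibrium along the incline the friction force must supply f = m g sin θ + P = 64.85 + 20 = 84.85 N (positive meaning up-slope).
The static-friction ceiling is μ_s N = 0.23 × 167.2 = 38.46 N.
|84.85| exceeds 38.46 N, so the machine part slips down-slope; friction is kinetic, f = μ_k N = 0.15×167.2 = 25.1 N.

f ≈ 25.1 N (up the incline)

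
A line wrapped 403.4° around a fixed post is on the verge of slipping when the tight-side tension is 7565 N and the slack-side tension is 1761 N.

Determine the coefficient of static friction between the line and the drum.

μ ≈ 0.207

T₂/T₁ = e^{μβ} → μ = ln(T₂/T₁)/β.
β = 403.4° = 7.041 rad.
μ = ln(7565/1761)/7.041 = ln(4.296)/7.041 = 0.207.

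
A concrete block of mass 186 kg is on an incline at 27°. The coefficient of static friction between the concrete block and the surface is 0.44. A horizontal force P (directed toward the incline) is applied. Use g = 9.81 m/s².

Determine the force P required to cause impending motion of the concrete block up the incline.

At impending motion up the slope, friction acts down-slope at its limit: f = μ_s N.
Perpendicular to the incline: N = m g cos θ + P sin θ.
Along the incline: P cos θ = m g sin θ + μ_s N = m g sin θ + μ_s (m g cos θ + P sin θ).
Solving, P (cos θ − μ_s sin θ) = m g (sin θ + μ_s cos θ), so P = 186×9.81×(sin 27° + 0.44 cos 27°)/(cos 27° − 0.44 sin 27°) = 1820×0.846/0.6913 = 2230 N.

P ≈ 2230 N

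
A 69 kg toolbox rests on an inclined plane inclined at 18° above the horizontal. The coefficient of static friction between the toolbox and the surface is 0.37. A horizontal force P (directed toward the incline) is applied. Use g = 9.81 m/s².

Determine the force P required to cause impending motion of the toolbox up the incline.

P ≈ 535 N

At impending motion up the slope, friction acts down-slope at its limit: f = μ_s N.
Perpendicular to the incline: N = m g cos θ + P sin θ.
Along the incline: P cos θ = m g sin θ + μ_s N = m g sin θ + μ_s (m g cos θ + P sin θ).
Solving, P (cos θ − μ_s sin θ) = m g (sin θ + μ_s cos θ), so P = 69×9.81×(sin 18° + 0.37 cos 18°)/(cos 18° − 0.37 sin 18°) = 677×0.6609/0.8367 = 535 N.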